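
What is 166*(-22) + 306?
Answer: -3346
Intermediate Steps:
166*(-22) + 306 = -3652 + 306 = -3346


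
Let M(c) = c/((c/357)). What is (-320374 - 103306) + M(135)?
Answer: -423323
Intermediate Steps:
M(c) = 357 (M(c) = c/((c*(1/357))) = c/((c/357)) = c*(357/c) = 357)
(-320374 - 103306) + M(135) = (-320374 - 103306) + 357 = -423680 + 357 = -423323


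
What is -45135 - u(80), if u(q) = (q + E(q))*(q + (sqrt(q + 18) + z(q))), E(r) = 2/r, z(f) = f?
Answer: -57939 - 22407*sqrt(2)/40 ≈ -58731.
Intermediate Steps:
u(q) = (q + 2/q)*(sqrt(18 + q) + 2*q) (u(q) = (q + 2/q)*(q + (sqrt(q + 18) + q)) = (q + 2/q)*(q + (sqrt(18 + q) + q)) = (q + 2/q)*(q + (q + sqrt(18 + q))) = (q + 2/q)*(sqrt(18 + q) + 2*q))
-45135 - u(80) = -45135 - (4 + 2*80**2 + 80*sqrt(18 + 80) + 2*sqrt(18 + 80)/80) = -45135 - (4 + 2*6400 + 80*sqrt(98) + 2*(1/80)*sqrt(98)) = -45135 - (4 + 12800 + 80*(7*sqrt(2)) + 2*(1/80)*(7*sqrt(2))) = -45135 - (4 + 12800 + 560*sqrt(2) + 7*sqrt(2)/40) = -45135 - (12804 + 22407*sqrt(2)/40) = -45135 + (-12804 - 22407*sqrt(2)/40) = -57939 - 22407*sqrt(2)/40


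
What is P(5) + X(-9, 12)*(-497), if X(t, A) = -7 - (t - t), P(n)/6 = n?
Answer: 3509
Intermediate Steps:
P(n) = 6*n
X(t, A) = -7 (X(t, A) = -7 - 1*0 = -7 + 0 = -7)
P(5) + X(-9, 12)*(-497) = 6*5 - 7*(-497) = 30 + 3479 = 3509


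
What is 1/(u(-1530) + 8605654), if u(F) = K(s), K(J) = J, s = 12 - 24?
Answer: 1/8605642 ≈ 1.1620e-7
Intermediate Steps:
s = -12
u(F) = -12
1/(u(-1530) + 8605654) = 1/(-12 + 8605654) = 1/8605642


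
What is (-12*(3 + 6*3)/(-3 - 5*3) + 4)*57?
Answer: 1026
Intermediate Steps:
(-12*(3 + 6*3)/(-3 - 5*3) + 4)*57 = (-12*(3 + 18)/(-3 - 15) + 4)*57 = (-252/(-18) + 4)*57 = (-252*(-1)/18 + 4)*57 = (-12*(-7/6) + 4)*57 = (14 + 4)*57 = 18*57 = 1026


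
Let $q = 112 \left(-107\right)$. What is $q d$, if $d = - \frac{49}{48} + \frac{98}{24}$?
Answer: $-36701$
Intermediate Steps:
$d = \frac{49}{16}$ ($d = \left(-49\right) \frac{1}{48} + 98 \cdot \frac{1}{24} = - \frac{49}{48} + \frac{49}{12} = \frac{49}{16} \approx 3.0625$)
$q = -11984$
$q d = \left(-11984\right) \frac{49}{16} = -36701$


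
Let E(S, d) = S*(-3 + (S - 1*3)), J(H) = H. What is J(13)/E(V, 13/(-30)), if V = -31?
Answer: 13/1147 ≈ 0.011334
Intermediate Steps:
E(S, d) = S*(-6 + S) (E(S, d) = S*(-3 + (S - 3)) = S*(-3 + (-3 + S)) = S*(-6 + S))
J(13)/E(V, 13/(-30)) = 13/((-31*(-6 - 31))) = 13/((-31*(-37))) = 13/1147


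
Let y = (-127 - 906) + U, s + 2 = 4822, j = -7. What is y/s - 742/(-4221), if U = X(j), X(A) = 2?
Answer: -110773/2906460 ≈ -0.038113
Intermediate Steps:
s = 4820 (s = -2 + 4822 = 4820)
U = 2
y = -1031 (y = (-127 - 906) + 2 = -1033 + 2 = -1031)
y/s - 742/(-4221) = -1031/4820 - 742/(-4221) = -1031*1/4820 - 742*(-1/4221) = -1031/4820 + 106/603 = -110773/2906460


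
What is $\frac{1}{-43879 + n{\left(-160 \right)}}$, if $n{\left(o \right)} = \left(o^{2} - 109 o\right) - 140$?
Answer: $- \frac{1}{979} \approx -0.0010215$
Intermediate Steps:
$n{\left(o \right)} = -140 + o^{2} - 109 o$
$\frac{1}{-43879 + n{\left(-160 \right)}} = \frac{1}{-43879 - \left(-17300 - 25600\right)} = \frac{1}{-43879 + \left(-140 + 25600 + 17440\right)} = \frac{1}{-43879 + 42900} = \frac{1}{-979} = - \frac{1}{979}$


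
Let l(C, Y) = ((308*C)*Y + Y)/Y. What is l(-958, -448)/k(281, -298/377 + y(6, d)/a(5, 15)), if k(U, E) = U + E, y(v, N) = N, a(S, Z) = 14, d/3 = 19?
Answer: -1557342514/1500435 ≈ -1037.9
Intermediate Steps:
d = 57 (d = 3*19 = 57)
l(C, Y) = (Y + 308*C*Y)/Y (l(C, Y) = (308*C*Y + Y)/Y = (Y + 308*C*Y)/Y)
k(U, E) = E + U
l(-958, -448)/k(281, -298/377 + y(6, d)/a(5, 15)) = (1 + 308*(-958))/((-298/377 + 57/14) + 281) = (1 - 295064)/((-298*1/377 + 57*(1/14)) + 281) = -295063/((-298/377 + 57/14) + 281) = -295063/(17317/5278 + 281) = -295063/1500435/5278 = -295063*5278/1500435 = -1557342514/1500435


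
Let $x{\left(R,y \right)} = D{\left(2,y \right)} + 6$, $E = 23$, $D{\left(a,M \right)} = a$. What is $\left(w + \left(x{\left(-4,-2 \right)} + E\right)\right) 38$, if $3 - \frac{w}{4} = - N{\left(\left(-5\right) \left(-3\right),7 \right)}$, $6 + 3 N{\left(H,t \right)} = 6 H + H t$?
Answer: $11210$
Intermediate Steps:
$N{\left(H,t \right)} = -2 + 2 H + \frac{H t}{3}$ ($N{\left(H,t \right)} = -2 + \frac{6 H + H t}{3} = -2 + \left(2 H + \frac{H t}{3}\right) = -2 + 2 H + \frac{H t}{3}$)
$x{\left(R,y \right)} = 8$ ($x{\left(R,y \right)} = 2 + 6 = 8$)
$w = 264$ ($w = 12 - 4 \left(- (-2 + 2 \left(\left(-5\right) \left(-3\right)\right) + \frac{1}{3} \left(\left(-5\right) \left(-3\right)\right) 7)\right) = 12 - 4 \left(- (-2 + 2 \cdot 15 + \frac{1}{3} \cdot 15 \cdot 7)\right) = 12 - 4 \left(- (-2 + 30 + 35)\right) = 12 - 4 \left(\left(-1\right) 63\right) = 12 - -252 = 12 + 252 = 264$)
$\left(w + \left(x{\left(-4,-2 \right)} + E\right)\right) 38 = \left(264 + \left(8 + 23\right)\right) 38 = \left(264 + 31\right) 38 = 295 \cdot 38 = 11210$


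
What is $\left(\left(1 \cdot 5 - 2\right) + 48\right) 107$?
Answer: $5457$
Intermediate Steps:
$\left(\left(1 \cdot 5 - 2\right) + 48\right) 107 = \left(\left(5 - 2\right) + 48\right) 107 = \left(3 + 48\right) 107 = 51 \cdot 107 = 5457$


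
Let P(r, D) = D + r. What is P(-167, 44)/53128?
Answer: -123/53128 ≈ -0.0023152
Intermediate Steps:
P(-167, 44)/53128 = (44 - 167)/53128 = -123*1/53128 = -123/53128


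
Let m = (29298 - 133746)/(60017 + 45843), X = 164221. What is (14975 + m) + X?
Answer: 4742396028/26465 ≈ 1.7920e+5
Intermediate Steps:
m = -26112/26465 (m = -104448/105860 = -104448*1/105860 = -26112/26465 ≈ -0.98666)
(14975 + m) + X = (14975 - 26112/26465) + 164221 = 396287263/26465 + 164221 = 4742396028/26465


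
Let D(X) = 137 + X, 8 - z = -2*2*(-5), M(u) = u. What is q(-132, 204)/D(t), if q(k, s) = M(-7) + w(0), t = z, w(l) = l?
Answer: -7/125 ≈ -0.056000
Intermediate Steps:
z = -12 (z = 8 - (-2*2)*(-5) = 8 - (-4)*(-5) = 8 - 1*20 = 8 - 20 = -12)
t = -12
q(k, s) = -7 (q(k, s) = -7 + 0 = -7)
q(-132, 204)/D(t) = -7/(137 - 12) = -7/125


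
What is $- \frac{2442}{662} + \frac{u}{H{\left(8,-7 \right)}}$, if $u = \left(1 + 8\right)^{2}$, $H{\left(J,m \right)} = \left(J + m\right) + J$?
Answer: $\frac{1758}{331} \approx 5.3112$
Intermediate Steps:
$H{\left(J,m \right)} = m + 2 J$
$u = 81$ ($u = 9^{2} = 81$)
$- \frac{2442}{662} + \frac{u}{H{\left(8,-7 \right)}} = - \frac{2442}{662} + \frac{81}{-7 + 2 \cdot 8} = \left(-2442\right) \frac{1}{662} + \frac{81}{-7 + 16} = - \frac{1221}{331} + \frac{81}{9} = - \frac{1221}{331} + 81 \cdot \frac{1}{9} = - \frac{1221}{331} + 9 = \frac{1758}{331}$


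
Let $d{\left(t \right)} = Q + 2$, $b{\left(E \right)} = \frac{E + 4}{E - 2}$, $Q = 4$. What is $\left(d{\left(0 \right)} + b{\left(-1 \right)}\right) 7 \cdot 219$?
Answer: $7665$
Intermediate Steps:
$b{\left(E \right)} = \frac{4 + E}{-2 + E}$
$d{\left(t \right)} = 6$ ($d{\left(t \right)} = 4 + 2 = 6$)
$\left(d{\left(0 \right)} + b{\left(-1 \right)}\right) 7 \cdot 219 = \left(6 + \frac{4 - 1}{-2 - 1}\right) 7 \cdot 219 = \left(6 + \frac{1}{-3} \cdot 3\right) 7 \cdot 219 = \left(6 - 1\right) 7 \cdot 219 = 5 \cdot 7 \cdot 219 = 35 \cdot 219 = 7665$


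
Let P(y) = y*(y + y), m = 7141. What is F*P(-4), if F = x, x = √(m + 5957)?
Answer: 32*√13098 ≈ 3662.3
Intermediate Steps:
P(y) = 2*y² (P(y) = y*(2*y) = 2*y²)
x = √13098 (x = √(7141 + 5957) = √13098 ≈ 114.45)
F = √13098 ≈ 114.45
F*P(-4) = √13098*(2*(-4)²) = √13098*(2*16) = √13098*32 = 32*√13098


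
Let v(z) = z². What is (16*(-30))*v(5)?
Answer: -12000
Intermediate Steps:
(16*(-30))*v(5) = (16*(-30))*5² = -480*25 = -12000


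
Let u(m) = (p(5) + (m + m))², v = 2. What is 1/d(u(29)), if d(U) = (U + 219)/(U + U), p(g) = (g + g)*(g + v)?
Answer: 32768/16603 ≈ 1.9736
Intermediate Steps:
p(g) = 2*g*(2 + g) (p(g) = (g + g)*(g + 2) = (2*g)*(2 + g) = 2*g*(2 + g))
u(m) = (70 + 2*m)² (u(m) = (2*5*(2 + 5) + (m + m))² = (2*5*7 + 2*m)² = (70 + 2*m)²)
d(U) = (219 + U)/(2*U) (d(U) = (219 + U)/((2*U)) = (219 + U)*(1/(2*U)) = (219 + U)/(2*U))
1/d(u(29)) = 1/((219 + 4*(35 + 29)²)/(2*((4*(35 + 29)²)))) = 1/((219 + 4*64²)/(2*((4*64²)))) = 1/((219 + 4*4096)/(2*((4*4096)))) = 1/((½)*(219 + 16384)/16384) = 1/((½)*(1/16384)*16603) = 1/(16603/32768) = 32768/16603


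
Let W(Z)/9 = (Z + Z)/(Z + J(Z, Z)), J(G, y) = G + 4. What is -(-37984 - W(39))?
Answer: 1557695/41 ≈ 37993.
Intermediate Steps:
J(G, y) = 4 + G
W(Z) = 18*Z/(4 + 2*Z) (W(Z) = 9*((Z + Z)/(Z + (4 + Z))) = 9*((2*Z)/(4 + 2*Z)) = 9*(2*Z/(4 + 2*Z)) = 18*Z/(4 + 2*Z))
-(-37984 - W(39)) = -(-37984 - 9*39/(2 + 39)) = -(-37984 - 9*39/41) = -(-37984 - 1*351/41) = -(-37984 - 351/41) = -1*(-1557695/41) = 1557695/41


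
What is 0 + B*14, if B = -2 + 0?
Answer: -28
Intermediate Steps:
B = -2
0 + B*14 = 0 - 2*14 = 0 - 28 = -28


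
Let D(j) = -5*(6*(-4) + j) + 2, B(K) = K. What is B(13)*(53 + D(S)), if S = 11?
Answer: 1560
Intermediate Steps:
D(j) = 122 - 5*j (D(j) = -5*(-24 + j) + 2 = (120 - 5*j) + 2 = 122 - 5*j)
B(13)*(53 + D(S)) = 13*(53 + (122 - 5*11)) = 13*(53 + (122 - 55)) = 13*(53 + 67) = 13*120 = 1560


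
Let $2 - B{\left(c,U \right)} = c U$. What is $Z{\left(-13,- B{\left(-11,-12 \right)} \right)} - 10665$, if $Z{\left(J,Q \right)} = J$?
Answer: $-10678$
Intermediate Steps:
$B{\left(c,U \right)} = 2 - U c$ ($B{\left(c,U \right)} = 2 - c U = 2 - U c$)
$Z{\left(-13,- B{\left(-11,-12 \right)} \right)} - 10665 = -13 - 10665 = -10678$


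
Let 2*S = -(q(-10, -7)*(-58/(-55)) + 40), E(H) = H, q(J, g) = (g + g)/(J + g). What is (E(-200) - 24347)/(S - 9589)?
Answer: 22951445/8984821 ≈ 2.5545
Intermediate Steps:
q(J, g) = 2*g/(J + g) (q(J, g) = (2*g)/(J + g) = 2*g/(J + g))
S = -19106/935 (S = (-((2*(-7)/(-10 - 7))*(-58/(-55)) + 40))/2 = (-((2*(-7)/(-17))*(-58*(-1/55)) + 40))/2 = (-((2*(-7)*(-1/17))*(58/55) + 40))/2 = (-((14/17)*(58/55) + 40))/2 = (-(812/935 + 40))/2 = (-1*38212/935)/2 = (½)*(-38212/935) = -19106/935 ≈ -20.434)
(E(-200) - 24347)/(S - 9589) = (-200 - 24347)/(-19106/935 - 9589) = -24547/(-8984821/935) = -24547*(-935/8984821) = 22951445/8984821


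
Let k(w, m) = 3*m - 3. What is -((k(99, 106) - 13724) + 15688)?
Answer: -2279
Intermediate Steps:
k(w, m) = -3 + 3*m
-((k(99, 106) - 13724) + 15688) = -(((-3 + 3*106) - 13724) + 15688) = -(((-3 + 318) - 13724) + 15688) = -((315 - 13724) + 15688) = -(-13409 + 15688) = -1*2279 = -2279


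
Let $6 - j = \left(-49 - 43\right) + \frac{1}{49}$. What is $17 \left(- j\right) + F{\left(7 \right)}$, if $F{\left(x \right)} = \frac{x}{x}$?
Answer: $- \frac{81568}{49} \approx -1664.7$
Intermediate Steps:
$F{\left(x \right)} = 1$
$j = \frac{4801}{49}$ ($j = 6 - \left(\left(-49 - 43\right) + \frac{1}{49}\right) = 6 - \left(-92 + \frac{1}{49}\right) = 6 - - \frac{4507}{49} = 6 + \frac{4507}{49} = \frac{4801}{49} \approx 97.98$)
$17 \left(- j\right) + F{\left(7 \right)} = 17 \left(\left(-1\right) \frac{4801}{49}\right) + 1 = 17 \left(- \frac{4801}{49}\right) + 1 = - \frac{81617}{49} + 1 = - \frac{81568}{49}$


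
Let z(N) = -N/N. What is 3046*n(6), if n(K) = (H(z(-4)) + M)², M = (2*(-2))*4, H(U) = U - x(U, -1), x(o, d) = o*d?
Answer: 986904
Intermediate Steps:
z(N) = -1 (z(N) = -1*1 = -1)
x(o, d) = d*o
H(U) = 2*U (H(U) = U - (-1)*U = U + U = 2*U)
M = -16 (M = -4*4 = -16)
n(K) = 324 (n(K) = (2*(-1) - 16)² = (-2 - 16)² = (-18)² = 324)
3046*n(6) = 3046*324 = 986904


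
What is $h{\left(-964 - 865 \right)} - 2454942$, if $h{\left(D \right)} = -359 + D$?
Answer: $-2457130$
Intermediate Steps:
$h{\left(-964 - 865 \right)} - 2454942 = \left(-359 - 1829\right) - 2454942 = -2188 - 2454942 = -2457130$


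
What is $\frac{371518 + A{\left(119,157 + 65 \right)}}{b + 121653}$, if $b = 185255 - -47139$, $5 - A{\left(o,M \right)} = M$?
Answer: $\frac{371301}{354047} \approx 1.0487$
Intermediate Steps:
$A{\left(o,M \right)} = 5 - M$
$b = 232394$ ($b = 185255 + 47139 = 232394$)
$\frac{371518 + A{\left(119,157 + 65 \right)}}{b + 121653} = \frac{371518 + \left(5 - \left(157 + 65\right)\right)}{232394 + 121653} = \frac{371518 + \left(5 - 222\right)}{354047} = \left(371518 + \left(5 - 222\right)\right) \frac{1}{354047} = \left(371518 - 217\right) \frac{1}{354047} = 371301 \cdot \frac{1}{354047} = \frac{371301}{354047}$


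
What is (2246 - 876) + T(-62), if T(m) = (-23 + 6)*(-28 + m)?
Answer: 2900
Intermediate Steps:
T(m) = 476 - 17*m (T(m) = -17*(-28 + m) = 476 - 17*m)
(2246 - 876) + T(-62) = (2246 - 876) + (476 - 17*(-62)) = 1370 + (476 + 1054) = 1370 + 1530 = 2900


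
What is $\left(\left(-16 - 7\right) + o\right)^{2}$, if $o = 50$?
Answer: $729$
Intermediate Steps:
$\left(\left(-16 - 7\right) + o\right)^{2} = \left(\left(-16 - 7\right) + 50\right)^{2} = \left(-23 + 50\right)^{2} = 27^{2} = 729$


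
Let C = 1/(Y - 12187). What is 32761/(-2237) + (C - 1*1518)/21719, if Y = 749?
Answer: -8177391360387/555719839514 ≈ -14.715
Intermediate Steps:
C = -1/11438 (C = 1/(749 - 12187) = 1/(-11438) = -1/11438 ≈ -8.7428e-5)
32761/(-2237) + (C - 1*1518)/21719 = 32761/(-2237) + (-1/11438 - 1*1518)/21719 = 32761*(-1/2237) + (-1/11438 - 1518)*(1/21719) = -32761/2237 - 17362885/11438*1/21719 = -32761/2237 - 17362885/248421922 = -8177391360387/555719839514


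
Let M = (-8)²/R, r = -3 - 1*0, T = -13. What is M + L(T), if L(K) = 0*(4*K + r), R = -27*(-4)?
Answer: 16/27 ≈ 0.59259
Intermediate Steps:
r = -3 (r = -3 + 0 = -3)
R = 108
L(K) = 0 (L(K) = 0*(4*K - 3) = 0*(-3 + 4*K) = 0)
M = 16/27 (M = (-8)²/108 = 64*(1/108) = 16/27 ≈ 0.59259)
M + L(T) = 16/27 + 0 = 16/27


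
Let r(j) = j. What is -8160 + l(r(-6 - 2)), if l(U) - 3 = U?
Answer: -8165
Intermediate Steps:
l(U) = 3 + U
-8160 + l(r(-6 - 2)) = -8160 + (3 + (-6 - 2)) = -8160 + (3 - 8) = -8160 - 5 = -8165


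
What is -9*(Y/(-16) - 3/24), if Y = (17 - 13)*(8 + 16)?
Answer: 441/8 ≈ 55.125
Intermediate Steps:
Y = 96 (Y = 4*24 = 96)
-9*(Y/(-16) - 3/24) = -9*(96/(-16) - 3/24) = -9*(96*(-1/16) - 3*1/24) = -9*(-6 - ⅛) = -9*(-49/8) = 441/8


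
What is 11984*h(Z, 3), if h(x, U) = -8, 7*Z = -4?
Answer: -95872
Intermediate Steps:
Z = -4/7 (Z = (⅐)*(-4) = -4/7 ≈ -0.57143)
11984*h(Z, 3) = 11984*(-8) = -95872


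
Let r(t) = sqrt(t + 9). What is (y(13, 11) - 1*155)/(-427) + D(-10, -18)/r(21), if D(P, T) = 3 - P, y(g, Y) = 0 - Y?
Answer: 166/427 + 13*sqrt(30)/30 ≈ 2.7622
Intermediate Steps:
y(g, Y) = -Y
r(t) = sqrt(9 + t)
(y(13, 11) - 1*155)/(-427) + D(-10, -18)/r(21) = (-1*11 - 1*155)/(-427) + (3 - 1*(-10))/(sqrt(9 + 21)) = (-11 - 155)*(-1/427) + (3 + 10)/(sqrt(30)) = -166*(-1/427) + 13*(sqrt(30)/30) = 166/427 + 13*sqrt(30)/30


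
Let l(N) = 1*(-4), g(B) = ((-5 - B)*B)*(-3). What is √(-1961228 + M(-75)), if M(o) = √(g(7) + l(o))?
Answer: √(-1961228 + 2*√62) ≈ 1400.4*I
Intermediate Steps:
g(B) = -3*B*(-5 - B) (g(B) = (B*(-5 - B))*(-3) = -3*B*(-5 - B))
l(N) = -4
M(o) = 2*√62 (M(o) = √(3*7*(5 + 7) - 4) = √(3*7*12 - 4) = √(252 - 4) = √248 = 2*√62)
√(-1961228 + M(-75)) = √(-1961228 + 2*√62)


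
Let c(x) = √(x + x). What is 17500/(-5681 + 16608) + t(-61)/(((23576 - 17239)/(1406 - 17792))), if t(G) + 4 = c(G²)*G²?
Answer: 118156684/9892057 - 3719310666*√2/6337 ≈ -8.3002e+5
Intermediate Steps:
c(x) = √2*√x (c(x) = √(2*x) = √2*√x)
t(G) = -4 + √2*G²*√(G²) (t(G) = -4 + (√2*√(G²))*G² = -4 + √2*G²*√(G²))
17500/(-5681 + 16608) + t(-61)/(((23576 - 17239)/(1406 - 17792))) = 17500/(-5681 + 16608) + (-4 + √2*(-61)²*√((-61)²))/(((23576 - 17239)/(1406 - 17792))) = 17500/10927 + (-4 + √2*3721*√3721)/((6337/(-16386))) = 17500*(1/10927) + (-4 + √2*3721*61)/((6337*(-1/16386))) = 2500/1561 + (-4 + 226981*√2)/(-6337/16386) = 2500/1561 + (-4 + 226981*√2)*(-16386/6337) = 2500/1561 + (65544/6337 - 3719310666*√2/6337) = 118156684/9892057 - 3719310666*√2/6337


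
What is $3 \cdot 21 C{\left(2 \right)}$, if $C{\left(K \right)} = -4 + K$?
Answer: $-126$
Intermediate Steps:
$3 \cdot 21 C{\left(2 \right)} = 3 \cdot 21 \left(-4 + 2\right) = 63 \left(-2\right) = -126$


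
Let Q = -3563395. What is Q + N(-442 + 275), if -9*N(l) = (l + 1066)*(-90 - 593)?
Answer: -31456538/9 ≈ -3.4952e+6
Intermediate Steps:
N(l) = 728078/9 + 683*l/9 (N(l) = -(l + 1066)*(-90 - 593)/9 = -(1066 + l)*(-683)/9 = -(-728078 - 683*l)/9 = 728078/9 + 683*l/9)
Q + N(-442 + 275) = -3563395 + (728078/9 + 683*(-442 + 275)/9) = -3563395 + (728078/9 + (683/9)*(-167)) = -3563395 + (728078/9 - 114061/9) = -3563395 + 614017/9 = -31456538/9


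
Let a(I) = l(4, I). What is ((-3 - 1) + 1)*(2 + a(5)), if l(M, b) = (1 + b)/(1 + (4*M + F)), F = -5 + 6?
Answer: -7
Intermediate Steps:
F = 1
l(M, b) = (1 + b)/(2 + 4*M) (l(M, b) = (1 + b)/(1 + (4*M + 1)) = (1 + b)/(1 + (1 + 4*M)) = (1 + b)/(2 + 4*M))
a(I) = 1/18 + I/18 (a(I) = (1 + I)/(2*(1 + 2*4)) = (1 + I)/(2*(1 + 8)) = (½)*(1 + I)/9 = (½)*(⅑)*(1 + I) = 1/18 + I/18)
((-3 - 1) + 1)*(2 + a(5)) = ((-3 - 1) + 1)*(2 + (1/18 + (1/18)*5)) = (-4 + 1)*(2 + (1/18 + 5/18)) = -3*(2 + ⅓) = -3*7/3 = -7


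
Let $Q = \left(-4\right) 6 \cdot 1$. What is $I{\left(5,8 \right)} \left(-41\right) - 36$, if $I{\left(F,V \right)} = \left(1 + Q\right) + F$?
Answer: $702$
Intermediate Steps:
$Q = -24$ ($Q = \left(-24\right) 1 = -24$)
$I{\left(F,V \right)} = -23 + F$ ($I{\left(F,V \right)} = \left(1 - 24\right) + F = -23 + F$)
$I{\left(5,8 \right)} \left(-41\right) - 36 = \left(-23 + 5\right) \left(-41\right) - 36 = \left(-18\right) \left(-41\right) - 36 = 738 - 36 = 702$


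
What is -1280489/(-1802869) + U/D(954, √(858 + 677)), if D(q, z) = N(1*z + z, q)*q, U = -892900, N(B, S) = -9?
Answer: 810388004327/7739716617 ≈ 104.71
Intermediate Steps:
D(q, z) = -9*q
-1280489/(-1802869) + U/D(954, √(858 + 677)) = -1280489/(-1802869) - 892900/((-9*954)) = -1280489*(-1/1802869) - 892900/(-8586) = 1280489/1802869 - 892900*(-1/8586) = 1280489/1802869 + 446450/4293 = 810388004327/7739716617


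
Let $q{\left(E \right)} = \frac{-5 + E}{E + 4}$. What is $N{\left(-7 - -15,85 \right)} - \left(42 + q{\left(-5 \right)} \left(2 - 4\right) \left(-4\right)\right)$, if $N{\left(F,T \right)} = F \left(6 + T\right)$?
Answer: $606$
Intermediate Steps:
$q{\left(E \right)} = \frac{-5 + E}{4 + E}$
$N{\left(-7 - -15,85 \right)} - \left(42 + q{\left(-5 \right)} \left(2 - 4\right) \left(-4\right)\right) = \left(-7 - -15\right) \left(6 + 85\right) - \left(42 + \frac{-5 - 5}{4 - 5} \left(2 - 4\right) \left(-4\right)\right) = \left(-7 + 15\right) 91 - \left(42 + \frac{1}{-1} \left(-10\right) \left(\left(-2\right) \left(-4\right)\right)\right) = 8 \cdot 91 - \left(42 + \left(-1\right) \left(-10\right) 8\right) = 728 - \left(42 + 10 \cdot 8\right) = 728 - \left(42 + 80\right) = 728 - 122 = 606$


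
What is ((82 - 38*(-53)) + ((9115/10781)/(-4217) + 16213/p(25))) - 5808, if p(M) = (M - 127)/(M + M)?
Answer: -27034266037714/2318637327 ≈ -11660.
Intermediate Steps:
p(M) = (-127 + M)/(2*M) (p(M) = (-127 + M)/((2*M)) = (-127 + M)*(1/(2*M)) = (-127 + M)/(2*M))
((82 - 38*(-53)) + ((9115/10781)/(-4217) + 16213/p(25))) - 5808 = ((82 - 38*(-53)) + ((9115/10781)/(-4217) + 16213/(((1/2)*(-127 + 25)/25)))) - 5808 = ((82 + 2014) + ((9115*(1/10781))*(-1/4217) + 16213/(((1/2)*(1/25)*(-102))))) - 5808 = (2096 + ((9115/10781)*(-1/4217) + 16213/(-51/25))) - 5808 = (2096 + (-9115/45463477 + 16213*(-25/51))) - 5808 = (2096 + (-9115/45463477 - 405325/51)) - 5808 = (2096 - 18427484279890/2318637327) - 5808 = -13567620442498/2318637327 - 5808 = -27034266037714/2318637327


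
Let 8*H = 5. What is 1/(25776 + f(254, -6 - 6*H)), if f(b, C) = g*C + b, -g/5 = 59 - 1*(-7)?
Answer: 2/58495 ≈ 3.4191e-5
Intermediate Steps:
H = 5/8 (H = (1/8)*5 = 5/8 ≈ 0.62500)
g = -330 (g = -5*(59 - 1*(-7)) = -5*(59 + 7) = -5*66 = -330)
f(b, C) = b - 330*C (f(b, C) = -330*C + b = b - 330*C)
1/(25776 + f(254, -6 - 6*H)) = 1/(25776 + (254 - 330*(-6 - 6*5/8))) = 1/(25776 + (254 - 330*(-6 - 15/4))) = 1/(25776 + (254 - 330*(-39/4))) = 1/(25776 + (254 + 6435/2)) = 1/(25776 + 6943/2) = 1/(58495/2) = 2/58495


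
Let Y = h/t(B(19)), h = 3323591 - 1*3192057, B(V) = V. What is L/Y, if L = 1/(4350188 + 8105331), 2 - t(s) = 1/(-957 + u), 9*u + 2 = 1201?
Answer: 14837/12146535886786444 ≈ 1.2215e-12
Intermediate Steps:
u = 1199/9 (u = -2/9 + (⅑)*1201 = -2/9 + 1201/9 = 1199/9 ≈ 133.22)
t(s) = 14837/7414 (t(s) = 2 - 1/(-957 + 1199/9) = 2 - 1/(-7414/9) = 2 - 1*(-9/7414) = 2 + 9/7414 = 14837/7414)
h = 131534 (h = 3323591 - 3192057 = 131534)
L = 1/12455519 ≈ 8.0286e-8
Y = 975193076/14837 (Y = 131534/(14837/7414) = 131534*(7414/14837) = 975193076/14837 ≈ 65727.)
L/Y = 1/(12455519*(975193076/14837)) = (1/12455519)*(14837/975193076) = 14837/12146535886786444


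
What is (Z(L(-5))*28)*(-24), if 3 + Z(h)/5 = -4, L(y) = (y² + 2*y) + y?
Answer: 23520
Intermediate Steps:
L(y) = y² + 3*y
Z(h) = -35 (Z(h) = -15 + 5*(-4) = -15 - 20 = -35)
(Z(L(-5))*28)*(-24) = -35*28*(-24) = -980*(-24) = 23520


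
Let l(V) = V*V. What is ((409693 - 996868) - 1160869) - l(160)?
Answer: -1773644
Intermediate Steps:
l(V) = V²
((409693 - 996868) - 1160869) - l(160) = ((409693 - 996868) - 1160869) - 1*160² = (-587175 - 1160869) - 1*25600 = -1748044 - 25600 = -1773644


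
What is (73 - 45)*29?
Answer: 812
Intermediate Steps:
(73 - 45)*29 = 28*29 = 812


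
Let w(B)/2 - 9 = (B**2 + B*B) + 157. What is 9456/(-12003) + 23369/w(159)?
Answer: -226289943/405925456 ≈ -0.55747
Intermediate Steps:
w(B) = 332 + 4*B**2 (w(B) = 18 + 2*((B**2 + B*B) + 157) = 18 + 2*((B**2 + B**2) + 157) = 18 + 2*(2*B**2 + 157) = 18 + 2*(157 + 2*B**2) = 18 + (314 + 4*B**2) = 332 + 4*B**2)
9456/(-12003) + 23369/w(159) = 9456/(-12003) + 23369/(332 + 4*159**2) = 9456*(-1/12003) + 23369/(332 + 4*25281) = -3152/4001 + 23369/(332 + 101124) = -3152/4001 + 23369/101456 = -226289943/405925456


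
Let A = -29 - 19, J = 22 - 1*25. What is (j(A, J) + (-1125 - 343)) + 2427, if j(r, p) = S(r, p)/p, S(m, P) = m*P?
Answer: 911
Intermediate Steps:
J = -3 (J = 22 - 25 = -3)
A = -48
S(m, P) = P*m
j(r, p) = r (j(r, p) = (p*r)/p = r)
(j(A, J) + (-1125 - 343)) + 2427 = (-48 + (-1125 - 343)) + 2427 = (-48 - 1468) + 2427 = -1516 + 2427 = 911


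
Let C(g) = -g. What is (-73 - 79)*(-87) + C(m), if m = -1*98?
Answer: 13322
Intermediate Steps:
m = -98
(-73 - 79)*(-87) + C(m) = (-73 - 79)*(-87) - 1*(-98) = -152*(-87) + 98 = 13224 + 98 = 13322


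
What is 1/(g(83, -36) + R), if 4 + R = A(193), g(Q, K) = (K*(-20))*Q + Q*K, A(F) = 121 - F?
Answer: 1/56696 ≈ 1.7638e-5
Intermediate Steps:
g(Q, K) = -19*K*Q (g(Q, K) = (-20*K)*Q + K*Q = -20*K*Q + K*Q = -19*K*Q)
R = -76 (R = -4 + (121 - 1*193) = -4 + (121 - 193) = -4 - 72 = -76)
1/(g(83, -36) + R) = 1/(-19*(-36)*83 - 76) = 1/(56772 - 76) = 1/56696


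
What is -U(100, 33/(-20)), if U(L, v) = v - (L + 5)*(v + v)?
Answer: -6897/20 ≈ -344.85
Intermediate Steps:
U(L, v) = v - 2*v*(5 + L) (U(L, v) = v - (5 + L)*2*v = v - 2*v*(5 + L))
-U(100, 33/(-20)) = -(-1)*33/(-20)*(9 + 2*100) = -(-1)*33*(-1/20)*(9 + 200) = -(-1)*(-33)*209/20 = -1*6897/20 = -6897/20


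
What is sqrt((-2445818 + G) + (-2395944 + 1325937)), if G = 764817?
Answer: 4*I*sqrt(171938) ≈ 1658.6*I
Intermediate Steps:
sqrt((-2445818 + G) + (-2395944 + 1325937)) = sqrt((-2445818 + 764817) + (-2395944 + 1325937)) = sqrt(-1681001 - 1070007) = sqrt(-2751008) = 4*I*sqrt(171938)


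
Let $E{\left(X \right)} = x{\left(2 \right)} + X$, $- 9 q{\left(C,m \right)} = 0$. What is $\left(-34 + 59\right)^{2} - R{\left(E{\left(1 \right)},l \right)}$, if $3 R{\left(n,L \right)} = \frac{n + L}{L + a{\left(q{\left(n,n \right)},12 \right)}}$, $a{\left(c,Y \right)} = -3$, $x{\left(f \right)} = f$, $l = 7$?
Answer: $\frac{3745}{6} \approx 624.17$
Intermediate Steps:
$q{\left(C,m \right)} = 0$ ($q{\left(C,m \right)} = \left(- \frac{1}{9}\right) 0 = 0$)
$E{\left(X \right)} = 2 + X$
$R{\left(n,L \right)} = \frac{L + n}{3 \left(-3 + L\right)}$ ($R{\left(n,L \right)} = \frac{\left(n + L\right) \frac{1}{L - 3}}{3} = \frac{\left(L + n\right) \frac{1}{-3 + L}}{3} = \frac{\frac{1}{-3 + L} \left(L + n\right)}{3} = \frac{L + n}{3 \left(-3 + L\right)}$)
$\left(-34 + 59\right)^{2} - R{\left(E{\left(1 \right)},l \right)} = \left(-34 + 59\right)^{2} - \frac{7 + \left(2 + 1\right)}{3 \left(-3 + 7\right)} = 25^{2} - \frac{7 + 3}{3 \cdot 4} = 625 - \frac{1}{3} \cdot \frac{1}{4} \cdot 10 = 625 - \frac{5}{6} = \frac{3745}{6}$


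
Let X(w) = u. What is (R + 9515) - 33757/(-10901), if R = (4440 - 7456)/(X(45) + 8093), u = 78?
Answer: 847763706596/89072071 ≈ 9517.7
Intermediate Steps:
X(w) = 78
R = -3016/8171 (R = (4440 - 7456)/(78 + 8093) = -3016/8171 ≈ -0.36911)
(R + 9515) - 33757/(-10901) = (-3016/8171 + 9515) - 33757/(-10901) = 77744049/8171 - 33757*(-1/10901) = 77744049/8171 + 33757/10901 = 847763706596/89072071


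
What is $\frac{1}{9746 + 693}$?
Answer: $\frac{1}{10439} \approx 9.5795 \cdot 10^{-5}$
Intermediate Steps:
$\frac{1}{9746 + 693} = \frac{1}{10439}$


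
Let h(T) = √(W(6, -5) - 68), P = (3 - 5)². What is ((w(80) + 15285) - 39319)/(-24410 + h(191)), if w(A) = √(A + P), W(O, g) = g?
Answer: (24034 - 2*√21)/(24410 - I*√73) ≈ 0.98422 + 0.0003445*I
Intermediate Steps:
P = 4 (P = (-2)² = 4)
w(A) = √(4 + A) (w(A) = √(A + 4) = √(4 + A))
h(T) = I*√73 (h(T) = √(-5 - 68) = √(-73) = I*√73)
((w(80) + 15285) - 39319)/(-24410 + h(191)) = ((√(4 + 80) + 15285) - 39319)/(-24410 + I*√73) = ((√84 + 15285) - 39319)/(-24410 + I*√73) = ((2*√21 + 15285) - 39319)/(-24410 + I*√73) = ((15285 + 2*√21) - 39319)/(-24410 + I*√73) = (-24034 + 2*√21)/(-24410 + I*√73)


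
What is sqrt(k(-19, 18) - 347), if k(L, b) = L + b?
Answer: 2*I*sqrt(87) ≈ 18.655*I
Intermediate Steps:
sqrt(k(-19, 18) - 347) = sqrt((-19 + 18) - 347) = sqrt(-1 - 347) = sqrt(-348) = 2*I*sqrt(87)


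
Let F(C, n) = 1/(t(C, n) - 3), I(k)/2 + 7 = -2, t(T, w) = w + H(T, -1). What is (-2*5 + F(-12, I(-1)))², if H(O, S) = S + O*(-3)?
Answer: 19321/196 ≈ 98.577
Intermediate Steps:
H(O, S) = S - 3*O
t(T, w) = -1 + w - 3*T (t(T, w) = w + (-1 - 3*T) = -1 + w - 3*T)
I(k) = -18 (I(k) = -14 + 2*(-2) = -14 - 4 = -18)
F(C, n) = 1/(-4 + n - 3*C) (F(C, n) = 1/((-1 + n - 3*C) - 3) = 1/(-4 + n - 3*C))
(-2*5 + F(-12, I(-1)))² = (-2*5 + 1/(-4 - 18 - 3*(-12)))² = (-10 + 1/(-4 - 18 + 36))² = (-10 + 1/14)² = (-139/14)² = 19321/196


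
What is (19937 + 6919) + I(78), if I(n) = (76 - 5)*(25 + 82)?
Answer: 34453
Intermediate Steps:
I(n) = 7597 (I(n) = 71*107 = 7597)
(19937 + 6919) + I(78) = (19937 + 6919) + 7597 = 26856 + 7597 = 34453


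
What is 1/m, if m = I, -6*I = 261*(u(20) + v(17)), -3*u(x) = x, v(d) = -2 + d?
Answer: -2/725 ≈ -0.0027586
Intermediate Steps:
u(x) = -x/3
I = -725/2 (I = -87*(-⅓*20 + (-2 + 17))/2 = -87*(-20/3 + 15)/2 = -87*25/(2*3) = -⅙*2175 = -725/2 ≈ -362.50)
m = -725/2 ≈ -362.50
1/m = 1/(-725/2) = -2/725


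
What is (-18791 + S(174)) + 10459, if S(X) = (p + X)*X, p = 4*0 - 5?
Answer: 21074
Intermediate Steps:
p = -5 (p = 0 - 5 = -5)
S(X) = X*(-5 + X) (S(X) = (-5 + X)*X = X*(-5 + X))
(-18791 + S(174)) + 10459 = (-18791 + 174*(-5 + 174)) + 10459 = (-18791 + 174*169) + 10459 = (-18791 + 29406) + 10459 = 10615 + 10459 = 21074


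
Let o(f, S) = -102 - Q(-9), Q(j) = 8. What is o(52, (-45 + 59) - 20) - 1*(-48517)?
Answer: 48407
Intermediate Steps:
o(f, S) = -110 (o(f, S) = -102 - 1*8 = -102 - 8 = -110)
o(52, (-45 + 59) - 20) - 1*(-48517) = -110 - 1*(-48517) = -110 + 48517 = 48407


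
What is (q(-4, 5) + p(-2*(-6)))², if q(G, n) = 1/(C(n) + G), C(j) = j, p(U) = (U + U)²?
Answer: 332929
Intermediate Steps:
p(U) = 4*U² (p(U) = (2*U)² = 4*U²)
q(G, n) = 1/(G + n) (q(G, n) = 1/(n + G) = 1/(G + n))
(q(-4, 5) + p(-2*(-6)))² = (1/(-4 + 5) + 4*(-2*(-6))²)² = (1/1 + 4*12²)² = (1 + 4*144)² = (1 + 576)² = 577² = 332929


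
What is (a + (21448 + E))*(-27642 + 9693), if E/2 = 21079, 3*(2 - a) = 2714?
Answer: -1125462130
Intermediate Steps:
a = -2708/3 (a = 2 - ⅓*2714 = 2 - 2714/3 = -2708/3 ≈ -902.67)
E = 42158 (E = 2*21079 = 42158)
(a + (21448 + E))*(-27642 + 9693) = (-2708/3 + (21448 + 42158))*(-27642 + 9693) = (-2708/3 + 63606)*(-17949) = (188110/3)*(-17949) = -1125462130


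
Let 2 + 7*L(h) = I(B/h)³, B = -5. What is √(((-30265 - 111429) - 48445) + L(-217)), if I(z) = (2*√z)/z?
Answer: √(-232920625 + 12152*√1085)/35 ≈ 435.67*I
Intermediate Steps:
I(z) = 2/√z
L(h) = -2/7 + 8*√5/(175*(-1/h)^(3/2)) (L(h) = -2/7 + (2/√(-5/h))³/7 = -2/7 + (2*(√5/(5*√(-1/h))))³/7 = -2/7 + (2*√5/(5*√(-1/h)))³/7 = -2/7 + (8*√5/(25*(-1/h)^(3/2)))/7 = -2/7 + 8*√5/(175*(-1/h)^(3/2)))
√(((-30265 - 111429) - 48445) + L(-217)) = √(((-30265 - 111429) - 48445) + (-2/7 + 8*√5/(175*(-1/(-217))^(3/2)))) = √((-141694 - 48445) + (-2/7 + 8*√5/(175*(-1*(-1/217))^(3/2)))) = √(-190139 + (-2/7 + 8*√5/(175*217^(-3/2)))) = √(-190139 + (-2/7 + 8*√5*(217*√217)/175)) = √(-190139 + (-2/7 + 248*√1085/25)) = √(-1330975/7 + 248*√1085/25)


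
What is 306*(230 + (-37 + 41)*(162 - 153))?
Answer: 81396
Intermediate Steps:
306*(230 + (-37 + 41)*(162 - 153)) = 306*(230 + 4*9) = 306*(230 + 36) = 306*266 = 81396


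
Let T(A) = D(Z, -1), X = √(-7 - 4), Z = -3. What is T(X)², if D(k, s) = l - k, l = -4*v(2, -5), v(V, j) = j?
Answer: 529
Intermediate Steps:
X = I*√11 (X = √(-11) = I*√11 ≈ 3.3166*I)
l = 20 (l = -4*(-5) = 20)
D(k, s) = 20 - k
T(A) = 23 (T(A) = 20 - 1*(-3) = 20 + 3 = 23)
T(X)² = 23² = 529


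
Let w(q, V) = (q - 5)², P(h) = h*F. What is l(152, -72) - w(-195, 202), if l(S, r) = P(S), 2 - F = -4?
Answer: -39088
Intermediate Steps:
F = 6 (F = 2 - 1*(-4) = 2 + 4 = 6)
P(h) = 6*h (P(h) = h*6 = 6*h)
l(S, r) = 6*S
w(q, V) = (-5 + q)²
l(152, -72) - w(-195, 202) = 6*152 - (-5 - 195)² = 912 - 1*(-200)² = 912 - 1*40000 = 912 - 40000 = -39088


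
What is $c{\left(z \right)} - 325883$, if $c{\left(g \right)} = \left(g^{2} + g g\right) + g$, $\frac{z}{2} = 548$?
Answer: $2077645$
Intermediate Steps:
$z = 1096$ ($z = 2 \cdot 548 = 1096$)
$c{\left(g \right)} = g + 2 g^{2}$ ($c{\left(g \right)} = \left(g^{2} + g^{2}\right) + g = 2 g^{2} + g = g + 2 g^{2}$)
$c{\left(z \right)} - 325883 = 1096 \left(1 + 2 \cdot 1096\right) - 325883 = 1096 \left(1 + 2192\right) - 325883 = 1096 \cdot 2193 - 325883 = 2403528 - 325883 = 2077645$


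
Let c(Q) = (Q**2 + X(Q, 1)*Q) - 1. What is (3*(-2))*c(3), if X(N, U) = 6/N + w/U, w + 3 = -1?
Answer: -12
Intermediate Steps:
w = -4 (w = -3 - 1 = -4)
X(N, U) = -4/U + 6/N (X(N, U) = 6/N - 4/U = -4/U + 6/N)
c(Q) = -1 + Q**2 + Q*(-4 + 6/Q) (c(Q) = (Q**2 + (-4/1 + 6/Q)*Q) - 1 = (Q**2 + (-4*1 + 6/Q)*Q) - 1 = (Q**2 + (-4 + 6/Q)*Q) - 1 = (Q**2 + Q*(-4 + 6/Q)) - 1 = -1 + Q**2 + Q*(-4 + 6/Q))
(3*(-2))*c(3) = (3*(-2))*(5 + 3**2 - 4*3) = -6*(5 + 9 - 12) = -6*2 = -12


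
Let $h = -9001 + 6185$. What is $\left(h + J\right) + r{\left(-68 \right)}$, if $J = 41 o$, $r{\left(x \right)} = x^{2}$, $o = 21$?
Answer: $2669$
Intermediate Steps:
$h = -2816$
$J = 861$ ($J = 41 \cdot 21 = 861$)
$\left(h + J\right) + r{\left(-68 \right)} = \left(-2816 + 861\right) + \left(-68\right)^{2} = -1955 + 4624 = 2669$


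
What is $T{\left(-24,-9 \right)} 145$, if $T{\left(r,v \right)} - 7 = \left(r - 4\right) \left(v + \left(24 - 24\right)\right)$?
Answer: $37555$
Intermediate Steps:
$T{\left(r,v \right)} = 7 + v \left(-4 + r\right)$ ($T{\left(r,v \right)} = 7 + \left(r - 4\right) \left(v + \left(24 - 24\right)\right) = 7 + \left(-4 + r\right) \left(v + \left(24 - 24\right)\right) = 7 + \left(-4 + r\right) \left(v + 0\right) = 7 + \left(-4 + r\right) v = 7 + v \left(-4 + r\right)$)
$T{\left(-24,-9 \right)} 145 = \left(7 - -36 - -216\right) 145 = \left(7 + 36 + 216\right) 145 = 259 \cdot 145 = 37555$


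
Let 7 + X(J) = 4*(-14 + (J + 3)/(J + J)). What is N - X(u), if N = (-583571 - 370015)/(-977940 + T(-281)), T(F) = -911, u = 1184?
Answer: 35909853671/579479792 ≈ 61.969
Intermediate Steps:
X(J) = -63 + 2*(3 + J)/J (X(J) = -7 + 4*(-14 + (J + 3)/(J + J)) = -7 + 4*(-14 + (3 + J)/((2*J))) = -7 + 4*(-14 + (3 + J)*(1/(2*J))) = -7 + 4*(-14 + (3 + J)/(2*J)) = -7 + (-56 + 2*(3 + J)/J) = -63 + 2*(3 + J)/J)
N = 953586/978851 (N = (-583571 - 370015)/(-977940 - 911) = -953586/(-978851) = -953586*(-1/978851) = 953586/978851 ≈ 0.97419)
N - X(u) = 953586/978851 - (-61 + 6/1184) = 953586/978851 - (-61 + 6*(1/1184)) = 953586/978851 - (-61 + 3/592) = 953586/978851 - 1*(-36109/592) = 953586/978851 + 36109/592 = 35909853671/579479792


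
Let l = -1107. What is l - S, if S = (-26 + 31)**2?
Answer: -1132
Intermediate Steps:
S = 25 (S = 5**2 = 25)
l - S = -1107 - 1*25 = -1107 - 25 = -1132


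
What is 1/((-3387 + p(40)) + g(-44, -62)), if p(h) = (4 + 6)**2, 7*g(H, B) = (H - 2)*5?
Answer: -7/23239 ≈ -0.00030122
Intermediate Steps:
g(H, B) = -10/7 + 5*H/7 (g(H, B) = ((H - 2)*5)/7 = ((-2 + H)*5)/7 = (-10 + 5*H)/7 = -10/7 + 5*H/7)
p(h) = 100 (p(h) = 10**2 = 100)
1/((-3387 + p(40)) + g(-44, -62)) = 1/((-3387 + 100) + (-10/7 + (5/7)*(-44))) = 1/(-3287 + (-10/7 - 220/7)) = 1/(-3287 - 230/7) = 1/(-23239/7) = -7/23239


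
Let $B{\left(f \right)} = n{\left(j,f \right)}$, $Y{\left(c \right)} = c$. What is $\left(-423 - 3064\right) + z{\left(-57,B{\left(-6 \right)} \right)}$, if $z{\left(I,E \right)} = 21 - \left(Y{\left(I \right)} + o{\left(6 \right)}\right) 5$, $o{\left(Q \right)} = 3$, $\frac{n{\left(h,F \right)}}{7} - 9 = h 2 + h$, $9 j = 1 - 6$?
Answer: $-3196$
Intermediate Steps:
$j = - \frac{5}{9}$ ($j = \frac{1 - 6}{9} = \frac{1}{9} \left(-5\right) = - \frac{5}{9} \approx -0.55556$)
$n{\left(h,F \right)} = 63 + 21 h$ ($n{\left(h,F \right)} = 63 + 7 \left(h 2 + h\right) = 63 + 7 \left(2 h + h\right) = 63 + 7 \cdot 3 h = 63 + 21 h$)
$B{\left(f \right)} = \frac{154}{3}$ ($B{\left(f \right)} = 63 + 21 \left(- \frac{5}{9}\right) = 63 - \frac{35}{3} = \frac{154}{3}$)
$z{\left(I,E \right)} = 6 - 5 I$ ($z{\left(I,E \right)} = 21 - \left(I + 3\right) 5 = 21 - \left(3 + I\right) 5 = 21 - \left(15 + 5 I\right) = 6 - 5 I$)
$\left(-423 - 3064\right) + z{\left(-57,B{\left(-6 \right)} \right)} = \left(-423 - 3064\right) + \left(6 - -285\right) = -3487 + \left(6 + 285\right) = -3487 + 291 = -3196$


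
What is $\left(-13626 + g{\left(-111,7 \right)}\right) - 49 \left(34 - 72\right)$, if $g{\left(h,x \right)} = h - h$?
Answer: $-11764$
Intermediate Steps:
$g{\left(h,x \right)} = 0$
$\left(-13626 + g{\left(-111,7 \right)}\right) - 49 \left(34 - 72\right) = \left(-13626 + 0\right) - 49 \left(34 - 72\right) = -13626 - -1862 = -13626 + 1862 = -11764$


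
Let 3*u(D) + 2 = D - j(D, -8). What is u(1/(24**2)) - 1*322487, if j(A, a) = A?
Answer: -967463/3 ≈ -3.2249e+5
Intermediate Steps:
u(D) = -2/3 (u(D) = -2/3 + (D - D)/3 = -2/3 + (1/3)*0 = -2/3 + 0 = -2/3)
u(1/(24**2)) - 1*322487 = -2/3 - 1*322487 = -2/3 - 322487 = -967463/3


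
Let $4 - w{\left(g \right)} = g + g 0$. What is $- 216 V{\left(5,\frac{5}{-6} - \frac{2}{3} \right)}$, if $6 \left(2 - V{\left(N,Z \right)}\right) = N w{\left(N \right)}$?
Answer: $-612$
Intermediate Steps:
$w{\left(g \right)} = 4 - g$ ($w{\left(g \right)} = 4 - \left(g + g 0\right) = 4 - \left(g + 0\right) = 4 - g$)
$V{\left(N,Z \right)} = 2 - \frac{N \left(4 - N\right)}{6}$
$- 216 V{\left(5,\frac{5}{-6} - \frac{2}{3} \right)} = - 216 \left(2 + \frac{1}{6} \cdot 5 \left(-4 + 5\right)\right) = - 216 \left(2 + \frac{1}{6} \cdot 5 \cdot 1\right) = - 216 \left(2 + \frac{5}{6}\right) = \left(-216\right) \frac{17}{6} = -612$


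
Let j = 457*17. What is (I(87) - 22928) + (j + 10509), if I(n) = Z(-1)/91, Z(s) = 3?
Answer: -423147/91 ≈ -4650.0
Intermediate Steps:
j = 7769
I(n) = 3/91
(I(87) - 22928) + (j + 10509) = (3/91 - 22928) + (7769 + 10509) = -2086445/91 + 18278 = -423147/91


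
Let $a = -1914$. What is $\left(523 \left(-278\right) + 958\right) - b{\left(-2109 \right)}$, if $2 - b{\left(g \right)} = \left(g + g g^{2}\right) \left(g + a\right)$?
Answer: $37738085819736$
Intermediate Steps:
$b{\left(g \right)} = 2 - \left(-1914 + g\right) \left(g + g^{3}\right)$ ($b{\left(g \right)} = 2 - \left(g + g g^{2}\right) \left(g - 1914\right) = 2 - \left(g + g^{3}\right) \left(-1914 + g\right) = 2 - \left(-1914 + g\right) \left(g + g^{3}\right)$)
$\left(523 \left(-278\right) + 958\right) - b{\left(-2109 \right)} = \left(523 \left(-278\right) + 958\right) - \left(2 - \left(-2109\right)^{2} - \left(-2109\right)^{4} + 1914 \left(-2109\right) + 1914 \left(-2109\right)^{3}\right) = \left(-145394 + 958\right) - \left(2 - 4447881 - 19783645390161 - 4036626 + 1914 \left(-9380581029\right)\right) = -144436 - \left(2 - 4447881 - 19783645390161 - 4036626 - 17954432089506\right) = -144436 - -37738085964172 = -144436 + 37738085964172 = 37738085819736$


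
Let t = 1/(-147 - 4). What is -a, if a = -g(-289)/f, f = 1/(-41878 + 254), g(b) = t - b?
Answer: -1816388112/151 ≈ -1.2029e+7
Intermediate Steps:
t = -1/151 (t = 1/(-151) = -1/151 ≈ -0.0066225)
g(b) = -1/151 - b
f = -1/41624 (f = 1/(-41624) = -1/41624 ≈ -2.4025e-5)
a = 1816388112/151 (a = -(-1/151 - 1*(-289))/(-1/41624) = -(-1/151 + 289)*(-41624) = -43638*(-41624)/151 = -1*(-1816388112/151) = 1816388112/151 ≈ 1.2029e+7)
-a = -1*1816388112/151 = -1816388112/151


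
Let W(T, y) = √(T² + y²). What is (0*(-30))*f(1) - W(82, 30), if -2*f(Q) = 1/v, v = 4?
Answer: -2*√1906 ≈ -87.316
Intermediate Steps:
f(Q) = -⅛ (f(Q) = -½/4 = -½*¼ = -⅛)
(0*(-30))*f(1) - W(82, 30) = (0*(-30))*(-⅛) - √(82² + 30²) = 0*(-⅛) - √(6724 + 900) = 0 - √7624 = 0 - 2*√1906 = -2*√1906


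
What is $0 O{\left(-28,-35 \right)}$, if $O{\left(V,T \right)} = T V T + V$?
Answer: $0$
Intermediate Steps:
$O{\left(V,T \right)} = V + V T^{2}$ ($O{\left(V,T \right)} = V T^{2} + V = V + V T^{2}$)
$0 O{\left(-28,-35 \right)} = 0 \left(- 28 \left(1 + \left(-35\right)^{2}\right)\right) = 0 \left(- 28 \left(1 + 1225\right)\right) = 0 \left(\left(-28\right) 1226\right) = 0 \left(-34328\right) = 0$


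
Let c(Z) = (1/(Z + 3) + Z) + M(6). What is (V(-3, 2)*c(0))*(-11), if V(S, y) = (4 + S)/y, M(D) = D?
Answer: -209/6 ≈ -34.833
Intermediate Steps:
V(S, y) = (4 + S)/y
c(Z) = 6 + Z + 1/(3 + Z) (c(Z) = (1/(Z + 3) + Z) + 6 = (1/(3 + Z) + Z) + 6 = (Z + 1/(3 + Z)) + 6 = 6 + Z + 1/(3 + Z))
(V(-3, 2)*c(0))*(-11) = (((4 - 3)/2)*((19 + 0² + 9*0)/(3 + 0)))*(-11) = (((½)*1)*((19 + 0 + 0)/3))*(-11) = (((⅓)*19)/2)*(-11) = ((½)*(19/3))*(-11) = (19/6)*(-11) = -209/6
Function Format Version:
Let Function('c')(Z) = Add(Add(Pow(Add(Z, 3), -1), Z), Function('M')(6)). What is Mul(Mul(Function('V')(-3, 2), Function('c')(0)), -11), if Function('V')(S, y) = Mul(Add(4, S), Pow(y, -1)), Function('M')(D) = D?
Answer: Rational(-209, 6) ≈ -34.833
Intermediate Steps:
Function('V')(S, y) = Mul(Pow(y, -1), Add(4, S))
Function('c')(Z) = Add(6, Z, Pow(Add(3, Z), -1)) (Function('c')(Z) = Add(Add(Pow(Add(Z, 3), -1), Z), 6) = Add(Add(Pow(Add(3, Z), -1), Z), 6) = Add(Add(Z, Pow(Add(3, Z), -1)), 6) = Add(6, Z, Pow(Add(3, Z), -1)))
Mul(Mul(Function('V')(-3, 2), Function('c')(0)), -11) = Mul(Mul(Mul(Pow(2, -1), Add(4, -3)), Mul(Pow(Add(3, 0), -1), Add(19, Pow(0, 2), Mul(9, 0)))), -11) = Mul(Mul(Mul(Rational(1, 2), 1), Mul(Pow(3, -1), Add(19, 0, 0))), -11) = Mul(Mul(Rational(1, 2), Mul(Rational(1, 3), 19)), -11) = Mul(Mul(Rational(1, 2), Rational(19, 3)), -11) = Mul(Rational(19, 6), -11) = Rational(-209, 6)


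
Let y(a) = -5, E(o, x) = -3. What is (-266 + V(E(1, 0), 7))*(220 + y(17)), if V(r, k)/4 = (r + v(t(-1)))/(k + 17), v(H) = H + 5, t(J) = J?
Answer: -342925/6 ≈ -57154.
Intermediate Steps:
v(H) = 5 + H
V(r, k) = 4*(4 + r)/(17 + k) (V(r, k) = 4*((r + (5 - 1))/(k + 17)) = 4*((r + 4)/(17 + k)) = 4*((4 + r)/(17 + k)) = 4*(4 + r)/(17 + k))
(-266 + V(E(1, 0), 7))*(220 + y(17)) = (-266 + 4*(4 - 3)/(17 + 7))*(220 - 5) = (-266 + 4*1/24)*215 = (-266 + 4*(1/24)*1)*215 = (-266 + ⅙)*215 = -1595/6*215 = -342925/6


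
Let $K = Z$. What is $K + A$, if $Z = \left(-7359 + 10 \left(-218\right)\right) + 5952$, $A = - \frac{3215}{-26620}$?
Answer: $- \frac{19096545}{5324} \approx -3586.9$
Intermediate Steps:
$A = \frac{643}{5324}$ ($A = \left(-3215\right) \left(- \frac{1}{26620}\right) = \frac{643}{5324} \approx 0.12077$)
$Z = -3587$ ($Z = \left(-7359 - 2180\right) + 5952 = -9539 + 5952 = -3587$)
$K = -3587$
$K + A = -3587 + \frac{643}{5324} = - \frac{19096545}{5324}$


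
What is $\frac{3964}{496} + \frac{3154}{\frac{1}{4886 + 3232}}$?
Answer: $\frac{3174918319}{124} \approx 2.5604 \cdot 10^{7}$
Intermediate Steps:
$\frac{3964}{496} + \frac{3154}{\frac{1}{4886 + 3232}} = 3964 \cdot \frac{1}{496} + \frac{3154}{\frac{1}{8118}} = \frac{991}{124} + 3154 \frac{1}{\frac{1}{8118}} = \frac{991}{124} + 3154 \cdot 8118 = \frac{991}{124} + 25604172 = \frac{3174918319}{124}$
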